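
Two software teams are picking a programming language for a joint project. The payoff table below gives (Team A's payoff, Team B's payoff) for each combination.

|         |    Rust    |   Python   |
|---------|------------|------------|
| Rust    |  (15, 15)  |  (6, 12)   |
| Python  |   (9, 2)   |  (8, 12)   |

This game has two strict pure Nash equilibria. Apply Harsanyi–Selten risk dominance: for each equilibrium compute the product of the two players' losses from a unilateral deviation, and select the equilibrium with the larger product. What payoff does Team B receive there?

At both Rust: Team A loses 15 − 9 = 6 by deviating; Team B loses 15 − 12 = 3. Product = 6·3 = 18.
At both Python: Team A loses 8 − 6 = 2 by deviating; Team B loses 12 − 2 = 10. Product = 2·10 = 20.
20 > 18, so both Python is risk-dominant. Team B's payoff there is 12.

12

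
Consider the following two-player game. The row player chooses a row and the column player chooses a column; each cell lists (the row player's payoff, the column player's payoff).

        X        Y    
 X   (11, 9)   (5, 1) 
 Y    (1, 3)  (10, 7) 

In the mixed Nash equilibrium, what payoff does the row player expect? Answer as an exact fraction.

The column player mixes with probability q on X, chosen so the row player is indifferent: 11q + 5(1−q) = 1q + 10(1−q) gives q = 1/3.
The row player's expected payoff (from either row, since indifferent) is 11·1/3 + 5·2/3 = 7.

7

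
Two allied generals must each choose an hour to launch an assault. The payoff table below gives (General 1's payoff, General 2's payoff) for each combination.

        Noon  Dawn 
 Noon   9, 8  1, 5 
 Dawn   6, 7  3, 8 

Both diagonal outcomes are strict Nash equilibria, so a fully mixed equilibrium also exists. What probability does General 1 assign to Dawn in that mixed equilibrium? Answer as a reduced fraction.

3/4

General 1's mix p on Noon must make General 2 indifferent between Noon and Dawn.
General 2's payoff from Noon: 8p + 7(1−p). From Dawn: 5p + 8(1−p).
Set equal: 3p = 1(1−p) → p = 1/4.
Probability on Dawn is 1 − 1/4 = 3/4.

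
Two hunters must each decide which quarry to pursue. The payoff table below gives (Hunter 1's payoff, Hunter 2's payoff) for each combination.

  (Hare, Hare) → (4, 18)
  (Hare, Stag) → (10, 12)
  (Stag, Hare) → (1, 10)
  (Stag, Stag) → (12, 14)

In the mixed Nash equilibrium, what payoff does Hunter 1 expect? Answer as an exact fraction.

38/5

Hunter 2 mixes with probability q on Hare, chosen so Hunter 1 is indifferent: 4q + 10(1−q) = 1q + 12(1−q) gives q = 2/5.
Hunter 1's expected payoff (from either row, since indifferent) is 4·2/5 + 10·3/5 = 38/5.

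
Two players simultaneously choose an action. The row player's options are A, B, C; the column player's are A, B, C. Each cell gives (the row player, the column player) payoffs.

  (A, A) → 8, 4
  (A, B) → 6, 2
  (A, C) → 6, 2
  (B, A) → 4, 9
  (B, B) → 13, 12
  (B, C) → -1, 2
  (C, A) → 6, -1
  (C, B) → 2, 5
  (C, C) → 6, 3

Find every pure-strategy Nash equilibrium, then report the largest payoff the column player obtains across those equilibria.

Both A is a pure NE (the row player: 8 ≥ 6; the column player: 4 ≥ 2). The column player gets 4.
Both B is a pure NE (the row player: 13 ≥ 6; the column player: 12 ≥ 9). The column player gets 12.
Every other cell has a profitable deviation for at least one player. Highest of {4, 12} is 12.

12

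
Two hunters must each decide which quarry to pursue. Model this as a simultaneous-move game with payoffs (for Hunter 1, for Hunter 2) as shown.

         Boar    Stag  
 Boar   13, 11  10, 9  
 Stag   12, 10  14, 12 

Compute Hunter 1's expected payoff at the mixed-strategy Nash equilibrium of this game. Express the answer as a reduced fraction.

62/5

Hunter 2 mixes with probability q on Boar, chosen so Hunter 1 is indifferent: 13q + 10(1−q) = 12q + 14(1−q) gives q = 4/5.
Hunter 1's expected payoff (from either row, since indifferent) is 13·4/5 + 10·1/5 = 62/5.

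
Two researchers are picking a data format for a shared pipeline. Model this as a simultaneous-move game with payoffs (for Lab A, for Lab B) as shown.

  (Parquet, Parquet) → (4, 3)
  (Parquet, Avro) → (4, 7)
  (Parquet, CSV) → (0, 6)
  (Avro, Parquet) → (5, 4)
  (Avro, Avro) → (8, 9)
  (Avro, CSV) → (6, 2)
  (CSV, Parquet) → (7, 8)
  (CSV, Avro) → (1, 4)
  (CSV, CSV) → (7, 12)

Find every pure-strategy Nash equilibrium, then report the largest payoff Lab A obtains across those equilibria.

Both Avro is a pure NE (Lab A: 8 ≥ 4; Lab B: 9 ≥ 4). Lab A gets 8.
Both CSV is a pure NE (Lab A: 7 ≥ 6; Lab B: 12 ≥ 8). Lab A gets 7.
Every other cell has a profitable deviation for at least one player. Highest of {8, 7} is 8.

8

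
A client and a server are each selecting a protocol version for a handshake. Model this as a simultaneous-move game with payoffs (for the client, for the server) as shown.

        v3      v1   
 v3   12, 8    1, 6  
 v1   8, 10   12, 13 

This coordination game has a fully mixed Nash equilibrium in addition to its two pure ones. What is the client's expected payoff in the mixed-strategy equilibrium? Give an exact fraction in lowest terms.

The server mixes with probability q on v3, chosen so the client is indifferent: 12q + 1(1−q) = 8q + 12(1−q) gives q = 11/15.
The client's expected payoff (from either row, since indifferent) is 12·11/15 + 1·4/15 = 136/15.

136/15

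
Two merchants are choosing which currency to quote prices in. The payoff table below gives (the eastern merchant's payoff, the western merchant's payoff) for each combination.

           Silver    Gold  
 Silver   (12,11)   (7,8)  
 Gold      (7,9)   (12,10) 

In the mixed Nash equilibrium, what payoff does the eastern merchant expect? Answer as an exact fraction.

19/2

The western merchant mixes with probability q on Silver, chosen so the eastern merchant is indifferent: 12q + 7(1−q) = 7q + 12(1−q) gives q = 1/2.
The eastern merchant's expected payoff (from either row, since indifferent) is 12·1/2 + 7·1/2 = 19/2.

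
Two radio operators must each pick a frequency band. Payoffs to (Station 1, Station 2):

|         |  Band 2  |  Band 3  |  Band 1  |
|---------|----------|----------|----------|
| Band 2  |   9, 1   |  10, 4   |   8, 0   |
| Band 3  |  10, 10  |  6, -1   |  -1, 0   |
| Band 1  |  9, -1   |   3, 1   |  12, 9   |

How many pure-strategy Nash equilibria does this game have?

3

(Band 2, Band 3): Station 1 gets 10 (best alternative 6); Station 2 gets 4 (best alternative 1). Neither deviates — NE.
(Band 3, Band 2): Station 1 gets 10 (best alternative 9); Station 2 gets 10 (best alternative 0). Neither deviates — NE.
Both Band 1: Station 1 gets 12 (best alternative 8); Station 2 gets 9 (best alternative 1). Neither deviates — NE.
Both Band 3 is not a NE: Station 1 would switch to Band 2 (10 > 6).
No other cell survives both best-response checks, so there are 3 pure NE.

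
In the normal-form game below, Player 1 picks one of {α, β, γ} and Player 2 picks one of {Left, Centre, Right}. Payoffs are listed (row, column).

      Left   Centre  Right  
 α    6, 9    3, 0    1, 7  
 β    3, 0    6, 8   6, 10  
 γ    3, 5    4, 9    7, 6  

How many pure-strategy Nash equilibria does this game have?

(α, Left): Player 1 gets 6 (best alternative 3); Player 2 gets 9 (best alternative 7). Neither deviates — NE.
(γ, Right) is not a NE: Player 2 would switch to Centre (9 > 6).
No other cell survives both best-response checks, so there is 1 pure NE.

1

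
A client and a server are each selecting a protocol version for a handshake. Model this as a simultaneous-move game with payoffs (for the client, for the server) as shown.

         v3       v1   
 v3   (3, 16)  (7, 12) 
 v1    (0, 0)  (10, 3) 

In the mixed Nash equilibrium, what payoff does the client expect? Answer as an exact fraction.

5

The server mixes with probability q on v3, chosen so the client is indifferent: 3q + 7(1−q) = 0q + 10(1−q) gives q = 1/2.
The client's expected payoff (from either row, since indifferent) is 3·1/2 + 7·1/2 = 5.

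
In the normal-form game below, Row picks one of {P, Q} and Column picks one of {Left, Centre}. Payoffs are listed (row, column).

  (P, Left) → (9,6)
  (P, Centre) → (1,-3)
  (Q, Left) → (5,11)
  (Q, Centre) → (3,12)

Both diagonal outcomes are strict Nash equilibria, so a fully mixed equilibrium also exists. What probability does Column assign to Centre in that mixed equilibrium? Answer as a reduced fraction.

2/3

Column's mix q on Left must make Row indifferent between P and Q.
Row's payoff from P: 9q + 1(1−q). From Q: 5q + 3(1−q).
Set equal: 4q = 2(1−q) → q = 2/6 = 1/3.
Probability on Centre is 1 − 1/3 = 2/3.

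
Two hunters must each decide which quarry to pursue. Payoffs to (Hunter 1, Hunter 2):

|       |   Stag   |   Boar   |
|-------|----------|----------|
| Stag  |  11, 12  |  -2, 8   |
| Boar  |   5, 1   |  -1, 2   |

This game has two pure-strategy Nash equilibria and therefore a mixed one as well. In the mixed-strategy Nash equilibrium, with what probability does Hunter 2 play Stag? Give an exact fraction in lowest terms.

1/7

Hunter 2's mix q on Stag must make Hunter 1 indifferent between Stag and Boar.
Hunter 1's payoff from Stag: 11q + (-2)(1−q). From Boar: 5q + (-1)(1−q).
Set equal: 6q = 1(1−q) → q = 1/7.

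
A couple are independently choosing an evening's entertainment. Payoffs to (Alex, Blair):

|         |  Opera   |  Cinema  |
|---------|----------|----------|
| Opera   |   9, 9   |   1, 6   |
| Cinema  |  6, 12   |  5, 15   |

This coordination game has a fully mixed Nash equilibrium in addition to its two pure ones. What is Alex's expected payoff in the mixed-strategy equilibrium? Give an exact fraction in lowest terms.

Blair mixes with probability q on Opera, chosen so Alex is indifferent: 9q + 1(1−q) = 6q + 5(1−q) gives q = 4/7.
Alex's expected payoff (from either row, since indifferent) is 9·4/7 + 1·3/7 = 39/7.

39/7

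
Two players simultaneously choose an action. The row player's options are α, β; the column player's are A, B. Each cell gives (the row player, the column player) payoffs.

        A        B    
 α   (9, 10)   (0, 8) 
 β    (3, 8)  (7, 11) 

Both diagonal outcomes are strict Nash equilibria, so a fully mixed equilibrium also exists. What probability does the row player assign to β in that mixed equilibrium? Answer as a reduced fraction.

The row player's mix p on α must make the column player indifferent between A and B.
The column player's payoff from A: 10p + 8(1−p). From B: 8p + 11(1−p).
Set equal: 2p = 3(1−p) → p = 3/5.
Probability on β is 1 − 3/5 = 2/5.

2/5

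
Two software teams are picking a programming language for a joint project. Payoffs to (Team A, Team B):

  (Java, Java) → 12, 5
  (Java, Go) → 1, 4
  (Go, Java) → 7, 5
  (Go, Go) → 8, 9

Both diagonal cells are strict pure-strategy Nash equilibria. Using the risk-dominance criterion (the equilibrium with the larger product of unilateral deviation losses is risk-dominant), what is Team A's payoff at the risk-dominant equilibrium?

8

At both Java: Team A loses 12 − 7 = 5 by deviating; Team B loses 5 − 4 = 1. Product = 5·1 = 5.
At both Go: Team A loses 8 − 1 = 7 by deviating; Team B loses 9 − 5 = 4. Product = 7·4 = 28.
28 > 5, so both Go is risk-dominant. Team A's payoff there is 8.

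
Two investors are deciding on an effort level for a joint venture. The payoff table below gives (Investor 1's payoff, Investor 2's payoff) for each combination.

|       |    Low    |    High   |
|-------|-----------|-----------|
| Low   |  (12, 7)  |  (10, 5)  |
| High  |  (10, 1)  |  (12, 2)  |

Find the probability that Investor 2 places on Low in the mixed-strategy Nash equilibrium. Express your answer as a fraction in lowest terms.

1/2

Investor 2's mix q on Low must make Investor 1 indifferent between Low and High.
Investor 1's payoff from Low: 12q + 10(1−q). From High: 10q + 12(1−q).
Set equal: 2q = 2(1−q) → q = 2/4 = 1/2.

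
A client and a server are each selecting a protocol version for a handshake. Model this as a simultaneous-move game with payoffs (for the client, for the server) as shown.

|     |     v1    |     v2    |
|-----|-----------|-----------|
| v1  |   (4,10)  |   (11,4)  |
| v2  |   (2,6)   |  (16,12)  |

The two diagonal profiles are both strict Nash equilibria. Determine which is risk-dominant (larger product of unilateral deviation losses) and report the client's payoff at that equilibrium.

At both v1: the client loses 4 − 2 = 2 by deviating; the server loses 10 − 4 = 6. Product = 2·6 = 12.
At both v2: the client loses 16 − 11 = 5 by deviating; the server loses 12 − 6 = 6. Product = 5·6 = 30.
30 > 12, so both v2 is risk-dominant. The client's payoff there is 16.

16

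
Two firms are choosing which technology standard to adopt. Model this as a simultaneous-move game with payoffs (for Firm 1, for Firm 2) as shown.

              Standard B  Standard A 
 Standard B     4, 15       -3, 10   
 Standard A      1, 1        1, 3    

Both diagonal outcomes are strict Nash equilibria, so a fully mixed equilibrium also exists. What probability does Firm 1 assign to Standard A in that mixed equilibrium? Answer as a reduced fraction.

5/7

Firm 1's mix p on Standard B must make Firm 2 indifferent between Standard B and Standard A.
Firm 2's payoff from Standard B: 15p + 1(1−p). From Standard A: 10p + 3(1−p).
Set equal: 5p = 2(1−p) → p = 2/7.
Probability on Standard A is 1 − 2/7 = 5/7.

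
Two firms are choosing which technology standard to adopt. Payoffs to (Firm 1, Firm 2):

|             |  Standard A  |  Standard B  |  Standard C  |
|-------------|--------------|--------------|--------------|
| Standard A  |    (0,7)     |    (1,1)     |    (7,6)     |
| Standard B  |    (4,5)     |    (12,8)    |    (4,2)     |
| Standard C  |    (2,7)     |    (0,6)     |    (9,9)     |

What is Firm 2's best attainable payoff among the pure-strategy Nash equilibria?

Both Standard B is a pure NE (Firm 1: 12 ≥ 1; Firm 2: 8 ≥ 5). Firm 2 gets 8.
Both Standard C is a pure NE (Firm 1: 9 ≥ 7; Firm 2: 9 ≥ 7). Firm 2 gets 9.
Every other cell has a profitable deviation for at least one player. Highest of {8, 9} is 9.

9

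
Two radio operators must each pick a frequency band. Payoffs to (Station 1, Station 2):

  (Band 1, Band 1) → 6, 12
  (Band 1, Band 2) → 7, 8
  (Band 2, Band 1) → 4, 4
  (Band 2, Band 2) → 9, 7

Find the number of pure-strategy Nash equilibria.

Both Band 1: Station 1 gets 6 (best alternative 4); Station 2 gets 12 (best alternative 8). Neither deviates — NE.
Both Band 2: Station 1 gets 9 (best alternative 7); Station 2 gets 7 (best alternative 4). Neither deviates — NE.
(Band 2, Band 1) is not a NE: Station 1 would switch to Band 1 (6 > 4).
No other cell survives both best-response checks, so there are 2 pure NE.

2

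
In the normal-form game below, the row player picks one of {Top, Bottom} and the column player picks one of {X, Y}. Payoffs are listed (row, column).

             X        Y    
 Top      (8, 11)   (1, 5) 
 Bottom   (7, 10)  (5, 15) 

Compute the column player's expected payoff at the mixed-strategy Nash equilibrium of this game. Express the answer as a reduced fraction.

The row player mixes with probability p on Top, chosen so the column player is indifferent: 11p + 10(1−p) = 5p + 15(1−p) gives p = 5/11.
The column player's expected payoff is 11·5/11 + 10·6/11 = 115/11.

115/11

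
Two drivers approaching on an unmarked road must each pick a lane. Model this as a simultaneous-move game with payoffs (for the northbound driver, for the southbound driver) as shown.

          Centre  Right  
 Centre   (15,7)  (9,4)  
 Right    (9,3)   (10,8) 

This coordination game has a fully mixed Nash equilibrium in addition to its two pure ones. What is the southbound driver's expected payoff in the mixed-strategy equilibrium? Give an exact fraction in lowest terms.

11/2

The northbound driver mixes with probability p on Centre, chosen so the southbound driver is indifferent: 7p + 3(1−p) = 4p + 8(1−p) gives p = 5/8.
The southbound driver's expected payoff is 7·5/8 + 3·3/8 = 11/2.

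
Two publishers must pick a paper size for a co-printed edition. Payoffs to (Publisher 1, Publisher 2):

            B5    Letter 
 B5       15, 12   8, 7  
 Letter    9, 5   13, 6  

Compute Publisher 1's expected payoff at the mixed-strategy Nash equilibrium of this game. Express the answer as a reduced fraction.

123/11

Publisher 2 mixes with probability q on B5, chosen so Publisher 1 is indifferent: 15q + 8(1−q) = 9q + 13(1−q) gives q = 5/11.
Publisher 1's expected payoff (from either row, since indifferent) is 15·5/11 + 8·6/11 = 123/11.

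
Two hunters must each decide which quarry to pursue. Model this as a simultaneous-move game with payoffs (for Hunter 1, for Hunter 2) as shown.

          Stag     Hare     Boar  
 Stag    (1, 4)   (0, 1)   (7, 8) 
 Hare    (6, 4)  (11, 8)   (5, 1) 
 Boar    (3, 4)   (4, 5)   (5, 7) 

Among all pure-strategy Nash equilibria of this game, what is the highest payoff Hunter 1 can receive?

11

(Stag, Boar) is a pure NE (Hunter 1: 7 ≥ 5; Hunter 2: 8 ≥ 4). Hunter 1 gets 7.
Both Hare is a pure NE (Hunter 1: 11 ≥ 4; Hunter 2: 8 ≥ 4). Hunter 1 gets 11.
Every other cell has a profitable deviation for at least one player. Highest of {7, 11} is 11.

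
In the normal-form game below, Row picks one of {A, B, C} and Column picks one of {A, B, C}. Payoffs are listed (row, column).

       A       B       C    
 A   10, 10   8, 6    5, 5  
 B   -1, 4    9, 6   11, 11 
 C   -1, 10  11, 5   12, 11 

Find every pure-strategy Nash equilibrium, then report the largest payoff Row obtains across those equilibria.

12

Both A is a pure NE (Row: 10 ≥ -1; Column: 10 ≥ 6). Row gets 10.
Both C is a pure NE (Row: 12 ≥ 11; Column: 11 ≥ 10). Row gets 12.
Every other cell has a profitable deviation for at least one player. Highest of {10, 12} is 12.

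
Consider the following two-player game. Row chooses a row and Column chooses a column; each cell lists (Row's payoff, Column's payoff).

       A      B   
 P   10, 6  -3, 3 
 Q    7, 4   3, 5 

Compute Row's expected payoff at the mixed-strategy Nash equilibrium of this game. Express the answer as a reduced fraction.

Column mixes with probability q on A, chosen so Row is indifferent: 10q + (-3)(1−q) = 7q + 3(1−q) gives q = 2/3.
Row's expected payoff (from either row, since indifferent) is 10·2/3 + (-3)·1/3 = 17/3.

17/3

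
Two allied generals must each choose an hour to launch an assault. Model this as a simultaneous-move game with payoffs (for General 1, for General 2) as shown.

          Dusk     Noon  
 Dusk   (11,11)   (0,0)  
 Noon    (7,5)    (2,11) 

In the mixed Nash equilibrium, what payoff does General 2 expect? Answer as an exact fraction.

General 1 mixes with probability p on Dusk, chosen so General 2 is indifferent: 11p + 5(1−p) = 0p + 11(1−p) gives p = 6/17.
General 2's expected payoff is 11·6/17 + 5·11/17 = 121/17.

121/17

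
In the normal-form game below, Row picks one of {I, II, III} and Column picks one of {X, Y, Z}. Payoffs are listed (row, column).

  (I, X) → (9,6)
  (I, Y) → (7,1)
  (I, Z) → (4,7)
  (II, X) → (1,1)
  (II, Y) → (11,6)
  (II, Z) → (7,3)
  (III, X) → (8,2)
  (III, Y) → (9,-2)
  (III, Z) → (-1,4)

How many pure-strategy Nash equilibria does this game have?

(II, Y): Row gets 11 (best alternative 9); Column gets 6 (best alternative 3). Neither deviates — NE.
(III, Z) is not a NE: Row would switch to II (7 > -1).
No other cell survives both best-response checks, so there is 1 pure NE.

1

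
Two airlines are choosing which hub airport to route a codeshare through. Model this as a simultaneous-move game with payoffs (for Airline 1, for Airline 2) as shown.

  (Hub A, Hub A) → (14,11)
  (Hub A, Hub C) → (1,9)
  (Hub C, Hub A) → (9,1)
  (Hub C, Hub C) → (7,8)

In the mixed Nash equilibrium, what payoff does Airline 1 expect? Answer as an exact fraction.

Airline 2 mixes with probability q on Hub A, chosen so Airline 1 is indifferent: 14q + 1(1−q) = 9q + 7(1−q) gives q = 6/11.
Airline 1's expected payoff (from either row, since indifferent) is 14·6/11 + 1·5/11 = 89/11.

89/11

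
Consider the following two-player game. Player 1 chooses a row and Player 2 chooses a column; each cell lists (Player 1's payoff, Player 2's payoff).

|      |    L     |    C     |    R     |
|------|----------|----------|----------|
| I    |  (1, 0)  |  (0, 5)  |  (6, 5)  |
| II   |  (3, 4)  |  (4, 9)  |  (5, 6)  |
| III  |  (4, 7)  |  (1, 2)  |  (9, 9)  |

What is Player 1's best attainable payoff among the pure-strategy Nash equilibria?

9

(II, C) is a pure NE (Player 1: 4 ≥ 1; Player 2: 9 ≥ 6). Player 1 gets 4.
(III, R) is a pure NE (Player 1: 9 ≥ 6; Player 2: 9 ≥ 7). Player 1 gets 9.
Every other cell has a profitable deviation for at least one player. Highest of {4, 9} is 9.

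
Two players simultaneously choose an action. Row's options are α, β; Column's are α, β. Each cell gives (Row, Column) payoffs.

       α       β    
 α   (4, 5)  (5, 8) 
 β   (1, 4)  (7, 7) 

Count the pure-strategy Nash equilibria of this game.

Both β: Row gets 7 (best alternative 5); Column gets 7 (best alternative 4). Neither deviates — NE.
Both α is not a NE: Column would switch to β (8 > 5).
No other cell survives both best-response checks, so there is 1 pure NE.

1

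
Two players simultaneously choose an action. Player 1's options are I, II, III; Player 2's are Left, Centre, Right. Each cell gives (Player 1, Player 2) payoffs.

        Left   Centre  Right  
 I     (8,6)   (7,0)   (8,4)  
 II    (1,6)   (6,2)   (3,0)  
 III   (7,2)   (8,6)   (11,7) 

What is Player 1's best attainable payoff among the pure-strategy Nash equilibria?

11

(I, Left) is a pure NE (Player 1: 8 ≥ 7; Player 2: 6 ≥ 4). Player 1 gets 8.
(III, Right) is a pure NE (Player 1: 11 ≥ 8; Player 2: 7 ≥ 6). Player 1 gets 11.
Every other cell has a profitable deviation for at least one player. Highest of {8, 11} is 11.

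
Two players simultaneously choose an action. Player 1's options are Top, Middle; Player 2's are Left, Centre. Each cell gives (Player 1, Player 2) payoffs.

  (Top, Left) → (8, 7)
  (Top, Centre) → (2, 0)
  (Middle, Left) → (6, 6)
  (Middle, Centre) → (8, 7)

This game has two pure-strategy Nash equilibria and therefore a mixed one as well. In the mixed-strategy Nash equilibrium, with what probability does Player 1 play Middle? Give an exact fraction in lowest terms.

Player 1's mix p on Top must make Player 2 indifferent between Left and Centre.
Player 2's payoff from Left: 7p + 6(1−p). From Centre: 0p + 7(1−p).
Set equal: 7p = 1(1−p) → p = 1/8.
Probability on Middle is 1 − 1/8 = 7/8.

7/8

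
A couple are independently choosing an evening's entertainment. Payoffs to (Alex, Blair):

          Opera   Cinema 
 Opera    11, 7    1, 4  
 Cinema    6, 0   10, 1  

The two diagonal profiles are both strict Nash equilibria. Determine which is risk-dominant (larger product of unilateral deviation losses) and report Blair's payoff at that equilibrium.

7

At both Opera: Alex loses 11 − 6 = 5 by deviating; Blair loses 7 − 4 = 3. Product = 5·3 = 15.
At both Cinema: Alex loses 10 − 1 = 9 by deviating; Blair loses 1 − 0 = 1. Product = 9·1 = 9.
15 > 9, so both Opera is risk-dominant. Blair's payoff there is 7.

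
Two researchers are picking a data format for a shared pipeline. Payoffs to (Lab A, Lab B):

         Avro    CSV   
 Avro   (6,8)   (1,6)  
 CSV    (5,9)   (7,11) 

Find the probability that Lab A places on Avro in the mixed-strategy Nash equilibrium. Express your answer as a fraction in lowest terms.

Lab A's mix p on Avro must make Lab B indifferent between Avro and CSV.
Lab B's payoff from Avro: 8p + 9(1−p). From CSV: 6p + 11(1−p).
Set equal: 2p = 2(1−p) → p = 2/4 = 1/2.

1/2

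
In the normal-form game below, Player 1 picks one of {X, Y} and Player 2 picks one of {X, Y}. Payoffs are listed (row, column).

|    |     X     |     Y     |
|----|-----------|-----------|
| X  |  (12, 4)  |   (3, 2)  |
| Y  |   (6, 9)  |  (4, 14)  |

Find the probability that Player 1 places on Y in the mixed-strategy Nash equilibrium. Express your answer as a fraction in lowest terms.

Player 1's mix p on X must make Player 2 indifferent between X and Y.
Player 2's payoff from X: 4p + 9(1−p). From Y: 2p + 14(1−p).
Set equal: 2p = 5(1−p) → p = 5/7.
Probability on Y is 1 − 5/7 = 2/7.

2/7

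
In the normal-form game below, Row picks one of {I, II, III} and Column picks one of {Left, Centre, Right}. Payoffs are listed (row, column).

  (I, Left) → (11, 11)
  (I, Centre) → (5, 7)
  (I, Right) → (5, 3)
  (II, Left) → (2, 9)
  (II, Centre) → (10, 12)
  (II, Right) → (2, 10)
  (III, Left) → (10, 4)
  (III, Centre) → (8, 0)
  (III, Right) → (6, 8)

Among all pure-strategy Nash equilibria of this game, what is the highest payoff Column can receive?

(I, Left) is a pure NE (Row: 11 ≥ 10; Column: 11 ≥ 7). Column gets 11.
(II, Centre) is a pure NE (Row: 10 ≥ 8; Column: 12 ≥ 10). Column gets 12.
(III, Right) is a pure NE (Row: 6 ≥ 5; Column: 8 ≥ 4). Column gets 8.
Every other cell has a profitable deviation for at least one player. Highest of {11, 12, 8} is 12.

12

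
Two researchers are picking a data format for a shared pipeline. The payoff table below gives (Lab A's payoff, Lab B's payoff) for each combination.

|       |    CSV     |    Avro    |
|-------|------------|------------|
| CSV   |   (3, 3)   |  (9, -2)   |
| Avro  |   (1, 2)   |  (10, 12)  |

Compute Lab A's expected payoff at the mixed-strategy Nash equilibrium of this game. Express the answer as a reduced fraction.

7

Lab B mixes with probability q on CSV, chosen so Lab A is indifferent: 3q + 9(1−q) = 1q + 10(1−q) gives q = 1/3.
Lab A's expected payoff (from either row, since indifferent) is 3·1/3 + 9·2/3 = 7.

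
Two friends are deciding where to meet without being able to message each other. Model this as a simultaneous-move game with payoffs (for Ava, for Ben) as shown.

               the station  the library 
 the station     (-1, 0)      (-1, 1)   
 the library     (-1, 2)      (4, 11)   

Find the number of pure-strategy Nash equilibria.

1

Both the library: Ava gets 4 (best alternative -1); Ben gets 11 (best alternative 2). Neither deviates — NE.
Both the station is not a NE: Ben would switch to the library (1 > 0).
No other cell survives both best-response checks, so there is 1 pure NE.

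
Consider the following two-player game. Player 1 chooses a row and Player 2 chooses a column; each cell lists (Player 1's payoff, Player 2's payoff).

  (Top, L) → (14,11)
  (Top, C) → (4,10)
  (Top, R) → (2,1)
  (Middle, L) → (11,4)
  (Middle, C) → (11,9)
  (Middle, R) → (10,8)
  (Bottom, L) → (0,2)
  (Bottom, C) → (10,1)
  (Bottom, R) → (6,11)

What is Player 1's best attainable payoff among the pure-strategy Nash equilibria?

14

(Top, L) is a pure NE (Player 1: 14 ≥ 11; Player 2: 11 ≥ 10). Player 1 gets 14.
(Middle, C) is a pure NE (Player 1: 11 ≥ 10; Player 2: 9 ≥ 8). Player 1 gets 11.
Every other cell has a profitable deviation for at least one player. Highest of {14, 11} is 14.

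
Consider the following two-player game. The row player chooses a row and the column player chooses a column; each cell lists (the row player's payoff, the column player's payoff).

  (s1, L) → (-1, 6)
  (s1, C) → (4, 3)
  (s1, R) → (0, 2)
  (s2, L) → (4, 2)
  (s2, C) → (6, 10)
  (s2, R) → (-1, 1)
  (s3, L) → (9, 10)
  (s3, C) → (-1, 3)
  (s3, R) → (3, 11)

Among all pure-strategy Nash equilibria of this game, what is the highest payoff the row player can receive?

(s2, C) is a pure NE (the row player: 6 ≥ 4; the column player: 10 ≥ 2). The row player gets 6.
(s3, R) is a pure NE (the row player: 3 ≥ 0; the column player: 11 ≥ 10). The row player gets 3.
Every other cell has a profitable deviation for at least one player. Highest of {6, 3} is 6.

6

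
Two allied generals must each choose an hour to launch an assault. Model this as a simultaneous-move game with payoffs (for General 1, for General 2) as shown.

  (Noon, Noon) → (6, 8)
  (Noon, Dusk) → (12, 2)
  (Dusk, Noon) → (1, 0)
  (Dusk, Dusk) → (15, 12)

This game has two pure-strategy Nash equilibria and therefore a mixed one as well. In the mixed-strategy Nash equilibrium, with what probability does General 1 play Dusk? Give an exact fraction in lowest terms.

1/3

General 1's mix p on Noon must make General 2 indifferent between Noon and Dusk.
General 2's payoff from Noon: 8p + 0(1−p). From Dusk: 2p + 12(1−p).
Set equal: 6p = 12(1−p) → p = 12/18 = 2/3.
Probability on Dusk is 1 − 2/3 = 1/3.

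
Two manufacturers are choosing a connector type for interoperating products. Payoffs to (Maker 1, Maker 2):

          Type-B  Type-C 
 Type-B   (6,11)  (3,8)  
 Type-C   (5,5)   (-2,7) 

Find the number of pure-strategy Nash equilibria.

Both Type-B: Maker 1 gets 6 (best alternative 5); Maker 2 gets 11 (best alternative 8). Neither deviates — NE.
Both Type-C is not a NE: Maker 1 would switch to Type-B (3 > -2).
No other cell survives both best-response checks, so there is 1 pure NE.

1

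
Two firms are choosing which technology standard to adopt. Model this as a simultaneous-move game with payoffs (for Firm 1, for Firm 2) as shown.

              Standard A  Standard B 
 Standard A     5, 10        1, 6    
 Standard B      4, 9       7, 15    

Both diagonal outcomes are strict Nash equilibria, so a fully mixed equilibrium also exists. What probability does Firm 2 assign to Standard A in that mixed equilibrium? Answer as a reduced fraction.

Firm 2's mix q on Standard A must make Firm 1 indifferent between Standard A and Standard B.
Firm 1's payoff from Standard A: 5q + 1(1−q). From Standard B: 4q + 7(1−q).
Set equal: 1q = 6(1−q) → q = 6/7.

6/7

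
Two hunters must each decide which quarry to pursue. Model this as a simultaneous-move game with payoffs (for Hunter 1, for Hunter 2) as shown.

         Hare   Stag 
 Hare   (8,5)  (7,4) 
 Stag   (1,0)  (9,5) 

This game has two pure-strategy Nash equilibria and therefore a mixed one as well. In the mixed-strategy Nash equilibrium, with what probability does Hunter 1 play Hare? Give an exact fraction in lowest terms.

Hunter 1's mix p on Hare must make Hunter 2 indifferent between Hare and Stag.
Hunter 2's payoff from Hare: 5p + 0(1−p). From Stag: 4p + 5(1−p).
Set equal: 1p = 5(1−p) → p = 5/6.

5/6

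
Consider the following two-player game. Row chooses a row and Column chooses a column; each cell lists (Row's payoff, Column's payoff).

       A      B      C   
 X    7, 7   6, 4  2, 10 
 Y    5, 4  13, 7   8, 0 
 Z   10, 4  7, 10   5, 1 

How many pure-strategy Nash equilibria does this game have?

1

(Y, B): Row gets 13 (best alternative 7); Column gets 7 (best alternative 4). Neither deviates — NE.
(Z, C) is not a NE: Row would switch to Y (8 > 5).
No other cell survives both best-response checks, so there is 1 pure NE.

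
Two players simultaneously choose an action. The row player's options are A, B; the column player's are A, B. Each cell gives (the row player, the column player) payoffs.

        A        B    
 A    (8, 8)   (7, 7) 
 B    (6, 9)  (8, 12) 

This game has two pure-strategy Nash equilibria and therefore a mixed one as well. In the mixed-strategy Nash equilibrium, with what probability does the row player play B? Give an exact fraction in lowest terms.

1/4

The row player's mix p on A must make the column player indifferent between A and B.
The column player's payoff from A: 8p + 9(1−p). From B: 7p + 12(1−p).
Set equal: 1p = 3(1−p) → p = 3/4.
Probability on B is 1 − 3/4 = 1/4.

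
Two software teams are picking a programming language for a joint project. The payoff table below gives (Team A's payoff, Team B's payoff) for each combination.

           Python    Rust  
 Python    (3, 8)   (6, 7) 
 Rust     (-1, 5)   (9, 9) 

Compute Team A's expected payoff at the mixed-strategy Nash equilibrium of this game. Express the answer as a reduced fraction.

Team B mixes with probability q on Python, chosen so Team A is indifferent: 3q + 6(1−q) = (-1)q + 9(1−q) gives q = 3/7.
Team A's expected payoff (from either row, since indifferent) is 3·3/7 + 6·4/7 = 33/7.

33/7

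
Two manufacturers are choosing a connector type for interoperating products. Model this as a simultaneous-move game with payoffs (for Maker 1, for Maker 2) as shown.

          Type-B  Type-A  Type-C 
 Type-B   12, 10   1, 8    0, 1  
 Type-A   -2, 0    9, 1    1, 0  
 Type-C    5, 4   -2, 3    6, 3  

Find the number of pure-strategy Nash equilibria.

Both Type-B: Maker 1 gets 12 (best alternative 5); Maker 2 gets 10 (best alternative 8). Neither deviates — NE.
Both Type-A: Maker 1 gets 9 (best alternative 1); Maker 2 gets 1 (best alternative 0). Neither deviates — NE.
Both Type-C is not a NE: Maker 2 would switch to Type-B (4 > 3).
No other cell survives both best-response checks, so there are 2 pure NE.

2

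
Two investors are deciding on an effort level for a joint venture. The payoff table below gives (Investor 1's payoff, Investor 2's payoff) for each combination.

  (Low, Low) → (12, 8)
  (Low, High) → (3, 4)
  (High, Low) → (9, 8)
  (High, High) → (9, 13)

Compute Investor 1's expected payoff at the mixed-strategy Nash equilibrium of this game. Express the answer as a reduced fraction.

9

Investor 2 mixes with probability q on Low, chosen so Investor 1 is indifferent: 12q + 3(1−q) = 9q + 9(1−q) gives q = 2/3.
Investor 1's expected payoff (from either row, since indifferent) is 12·2/3 + 3·1/3 = 9.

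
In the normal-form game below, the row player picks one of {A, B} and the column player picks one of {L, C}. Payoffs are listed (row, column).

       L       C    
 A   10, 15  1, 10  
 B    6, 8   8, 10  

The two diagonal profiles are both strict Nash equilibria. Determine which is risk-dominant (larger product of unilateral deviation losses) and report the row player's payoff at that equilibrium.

At (A, L): the row player loses 10 − 6 = 4 by deviating; the column player loses 15 − 10 = 5. Product = 4·5 = 20.
At (B, C): the row player loses 8 − 1 = 7 by deviating; the column player loses 10 − 8 = 2. Product = 7·2 = 14.
20 > 14, so (A, L) is risk-dominant. The row player's payoff there is 10.

10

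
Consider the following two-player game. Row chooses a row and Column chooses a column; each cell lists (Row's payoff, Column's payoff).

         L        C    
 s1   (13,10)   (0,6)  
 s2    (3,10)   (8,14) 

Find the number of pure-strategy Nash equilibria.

2

(s1, L): Row gets 13 (best alternative 3); Column gets 10 (best alternative 6). Neither deviates — NE.
(s2, C): Row gets 8 (best alternative 0); Column gets 14 (best alternative 10). Neither deviates — NE.
(s2, L) is not a NE: Row would switch to s1 (13 > 3).
No other cell survives both best-response checks, so there are 2 pure NE.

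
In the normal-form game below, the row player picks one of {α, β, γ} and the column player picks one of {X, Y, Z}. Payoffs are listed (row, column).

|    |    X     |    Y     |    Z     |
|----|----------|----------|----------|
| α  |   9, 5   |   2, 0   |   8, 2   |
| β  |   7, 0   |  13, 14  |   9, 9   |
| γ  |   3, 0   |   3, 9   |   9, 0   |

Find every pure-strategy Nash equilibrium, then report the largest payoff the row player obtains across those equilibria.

(α, X) is a pure NE (the row player: 9 ≥ 7; the column player: 5 ≥ 2). The row player gets 9.
(β, Y) is a pure NE (the row player: 13 ≥ 3; the column player: 14 ≥ 9). The row player gets 13.
Every other cell has a profitable deviation for at least one player. Highest of {9, 13} is 13.

13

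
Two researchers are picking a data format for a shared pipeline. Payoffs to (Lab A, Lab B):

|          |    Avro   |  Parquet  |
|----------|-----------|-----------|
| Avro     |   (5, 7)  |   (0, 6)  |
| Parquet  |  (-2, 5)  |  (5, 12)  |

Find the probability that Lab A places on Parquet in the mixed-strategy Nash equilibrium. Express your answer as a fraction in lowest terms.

Lab A's mix p on Avro must make Lab B indifferent between Avro and Parquet.
Lab B's payoff from Avro: 7p + 5(1−p). From Parquet: 6p + 12(1−p).
Set equal: 1p = 7(1−p) → p = 7/8.
Probability on Parquet is 1 − 7/8 = 1/8.

1/8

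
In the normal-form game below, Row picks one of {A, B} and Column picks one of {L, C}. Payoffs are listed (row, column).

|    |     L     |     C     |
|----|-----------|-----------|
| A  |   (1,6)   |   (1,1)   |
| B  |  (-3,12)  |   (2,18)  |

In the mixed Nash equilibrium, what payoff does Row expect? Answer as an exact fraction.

Column mixes with probability q on L, chosen so Row is indifferent: 1q + 1(1−q) = (-3)q + 2(1−q) gives q = 1/5.
Row's expected payoff (from either row, since indifferent) is 1·1/5 + 1·4/5 = 1.

1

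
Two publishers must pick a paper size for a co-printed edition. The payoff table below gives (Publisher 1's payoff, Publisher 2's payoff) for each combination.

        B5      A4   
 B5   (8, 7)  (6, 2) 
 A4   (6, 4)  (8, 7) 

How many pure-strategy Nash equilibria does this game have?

Both B5: Publisher 1 gets 8 (best alternative 6); Publisher 2 gets 7 (best alternative 2). Neither deviates — NE.
Both A4: Publisher 1 gets 8 (best alternative 6); Publisher 2 gets 7 (best alternative 4). Neither deviates — NE.
(B5, A4) is not a NE: Publisher 1 would switch to A4 (8 > 6).
No other cell survives both best-response checks, so there are 2 pure NE.

2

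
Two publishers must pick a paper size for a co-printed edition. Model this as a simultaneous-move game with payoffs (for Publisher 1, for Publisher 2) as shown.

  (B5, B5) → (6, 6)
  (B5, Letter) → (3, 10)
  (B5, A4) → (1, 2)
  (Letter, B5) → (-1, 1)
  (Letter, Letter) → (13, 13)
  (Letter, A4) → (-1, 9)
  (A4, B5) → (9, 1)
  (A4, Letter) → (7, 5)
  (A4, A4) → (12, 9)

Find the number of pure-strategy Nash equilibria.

Both Letter: Publisher 1 gets 13 (best alternative 7); Publisher 2 gets 13 (best alternative 9). Neither deviates — NE.
Both A4: Publisher 1 gets 12 (best alternative 1); Publisher 2 gets 9 (best alternative 5). Neither deviates — NE.
Both B5 is not a NE: Publisher 1 would switch to A4 (9 > 6).
No other cell survives both best-response checks, so there are 2 pure NE.

2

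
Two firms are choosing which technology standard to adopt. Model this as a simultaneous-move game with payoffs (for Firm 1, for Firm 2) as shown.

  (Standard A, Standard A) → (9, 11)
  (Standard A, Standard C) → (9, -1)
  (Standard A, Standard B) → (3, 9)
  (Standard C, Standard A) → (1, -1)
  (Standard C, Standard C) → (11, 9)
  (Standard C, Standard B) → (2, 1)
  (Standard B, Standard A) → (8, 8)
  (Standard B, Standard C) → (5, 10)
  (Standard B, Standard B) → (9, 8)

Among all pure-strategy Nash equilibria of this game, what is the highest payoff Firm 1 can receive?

11

Both Standard A is a pure NE (Firm 1: 9 ≥ 8; Firm 2: 11 ≥ 9). Firm 1 gets 9.
Both Standard C is a pure NE (Firm 1: 11 ≥ 9; Firm 2: 9 ≥ 1). Firm 1 gets 11.
Every other cell has a profitable deviation for at least one player. Highest of {9, 11} is 11.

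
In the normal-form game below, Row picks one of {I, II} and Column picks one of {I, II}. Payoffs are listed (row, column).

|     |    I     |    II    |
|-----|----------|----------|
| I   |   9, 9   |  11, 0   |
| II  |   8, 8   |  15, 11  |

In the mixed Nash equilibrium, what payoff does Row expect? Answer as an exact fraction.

47/5

Column mixes with probability q on I, chosen so Row is indifferent: 9q + 11(1−q) = 8q + 15(1−q) gives q = 4/5.
Row's expected payoff (from either row, since indifferent) is 9·4/5 + 11·1/5 = 47/5.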